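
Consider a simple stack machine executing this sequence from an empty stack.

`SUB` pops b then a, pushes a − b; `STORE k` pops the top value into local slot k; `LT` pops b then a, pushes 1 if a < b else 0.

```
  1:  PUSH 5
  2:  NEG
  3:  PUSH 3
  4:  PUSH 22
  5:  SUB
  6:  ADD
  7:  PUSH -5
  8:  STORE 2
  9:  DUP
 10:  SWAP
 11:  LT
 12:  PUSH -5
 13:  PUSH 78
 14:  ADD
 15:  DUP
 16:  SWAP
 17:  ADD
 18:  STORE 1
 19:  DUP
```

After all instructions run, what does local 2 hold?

-5

PUSH 5  -> [5]
NEG     -> [-5]
PUSH 3  -> [-5, 3]
PUSH 22 -> [-5, 3, 22]
SUB     -> [-5, -19]
ADD     -> [-24]
PUSH -5 -> [-24, -5]
STORE 2 -> [-24]
DUP     -> [-24, -24]
SWAP    -> [-24, -24]
LT      -> [0]
PUSH -5 -> [0, -5]
PUSH 78 -> [0, -5, 78]
ADD     -> [0, 73]
DUP     -> [0, 73, 73]
SWAP    -> [0, 73, 73]
ADD     -> [0, 146]
STORE 1 -> [0]
DUP     -> [0, 0]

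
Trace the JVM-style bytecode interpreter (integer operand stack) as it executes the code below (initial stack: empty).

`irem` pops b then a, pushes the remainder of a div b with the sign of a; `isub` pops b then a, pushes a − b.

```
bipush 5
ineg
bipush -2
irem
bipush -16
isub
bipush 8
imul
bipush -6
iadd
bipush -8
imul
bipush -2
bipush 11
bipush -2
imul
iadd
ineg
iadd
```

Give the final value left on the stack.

bipush 5    [5]
ineg        [-5]
bipush -2   [-5, -2]
irem        [-1]
bipush -16  [-1, -16]
isub        [15]
bipush 8    [15, 8]
imul        [120]
bipush -6   [120, -6]
iadd        [114]
bipush -8   [114, -8]
imul        [-912]
bipush -2   [-912, -2]
bipush 11   [-912, -2, 11]
bipush -2   [-912, -2, 11, -2]
imul        [-912, -2, -22]
iadd        [-912, -24]
ineg        [-912, 24]
iadd        [-888]

-888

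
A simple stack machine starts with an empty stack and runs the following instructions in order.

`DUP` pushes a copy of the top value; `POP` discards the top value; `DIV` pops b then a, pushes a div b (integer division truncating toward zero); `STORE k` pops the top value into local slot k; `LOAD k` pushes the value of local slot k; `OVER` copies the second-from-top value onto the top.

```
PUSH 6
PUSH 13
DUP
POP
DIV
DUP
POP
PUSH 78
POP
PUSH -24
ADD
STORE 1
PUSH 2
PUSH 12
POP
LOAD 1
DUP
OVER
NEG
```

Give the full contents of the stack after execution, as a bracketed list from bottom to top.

[2, -24, -24, 24]

PUSH 6   → 6
PUSH 13  → 6 13
DUP      → 6 13 13
POP      → 6 13
DIV      → 0
DUP      → 0 0
POP      → 0
PUSH 78  → 0 78
POP      → 0
PUSH -24 → 0 -24
ADD      → -24
STORE 1  → (empty)
PUSH 2   → 2
PUSH 12  → 2 12
POP      → 2
LOAD 1   → 2 -24
DUP      → 2 -24 -24
OVER     → 2 -24 -24 -24
NEG      → 2 -24 -24 24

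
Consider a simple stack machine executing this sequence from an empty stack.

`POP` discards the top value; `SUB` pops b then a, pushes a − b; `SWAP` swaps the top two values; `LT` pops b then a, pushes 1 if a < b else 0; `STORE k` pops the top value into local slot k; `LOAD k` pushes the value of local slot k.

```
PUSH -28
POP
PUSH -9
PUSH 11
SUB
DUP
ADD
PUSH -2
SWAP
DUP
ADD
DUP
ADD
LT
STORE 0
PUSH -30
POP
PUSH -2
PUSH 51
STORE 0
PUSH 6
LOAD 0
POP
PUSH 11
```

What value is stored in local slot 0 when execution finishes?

51

PUSH -28 : [-28]
POP      : []
PUSH -9  : [-9]
PUSH 11  : [-9, 11]
SUB      : [-20]
DUP      : [-20, -20]
ADD      : [-40]
PUSH -2  : [-40, -2]
SWAP     : [-2, -40]
DUP      : [-2, -40, -40]
ADD      : [-2, -80]
DUP      : [-2, -80, -80]
ADD      : [-2, -160]
LT       : [0]
STORE 0  : []
PUSH -30 : [-30]
POP      : []
PUSH -2  : [-2]
PUSH 51  : [-2, 51]
STORE 0  : [-2]
PUSH 6   : [-2, 6]
LOAD 0   : [-2, 6, 51]
POP      : [-2, 6]
PUSH 11  : [-2, 6, 11]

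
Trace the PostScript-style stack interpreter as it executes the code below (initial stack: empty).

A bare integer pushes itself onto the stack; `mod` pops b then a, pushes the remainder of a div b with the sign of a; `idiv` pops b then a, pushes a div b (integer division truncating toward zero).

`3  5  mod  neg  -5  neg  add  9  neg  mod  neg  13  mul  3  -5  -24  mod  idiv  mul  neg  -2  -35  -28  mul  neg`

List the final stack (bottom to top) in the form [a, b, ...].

[0, -2, -980]

3     [3]
5     [3, 5]
mod   [3]
neg   [-3]
-5    [-3, -5]
neg   [-3, 5]
add   [2]
9     [2, 9]
neg   [2, -9]
mod   [2]
neg   [-2]
13    [-2, 13]
mul   [-26]
3     [-26, 3]
-5    [-26, 3, -5]
-24   [-26, 3, -5, -24]
mod   [-26, 3, -5]
idiv  [-26, 0]
mul   [0]
neg   [0]
-2    [0, -2]
-35   [0, -2, -35]
-28   [0, -2, -35, -28]
mul   [0, -2, 980]
neg   [0, -2, -980]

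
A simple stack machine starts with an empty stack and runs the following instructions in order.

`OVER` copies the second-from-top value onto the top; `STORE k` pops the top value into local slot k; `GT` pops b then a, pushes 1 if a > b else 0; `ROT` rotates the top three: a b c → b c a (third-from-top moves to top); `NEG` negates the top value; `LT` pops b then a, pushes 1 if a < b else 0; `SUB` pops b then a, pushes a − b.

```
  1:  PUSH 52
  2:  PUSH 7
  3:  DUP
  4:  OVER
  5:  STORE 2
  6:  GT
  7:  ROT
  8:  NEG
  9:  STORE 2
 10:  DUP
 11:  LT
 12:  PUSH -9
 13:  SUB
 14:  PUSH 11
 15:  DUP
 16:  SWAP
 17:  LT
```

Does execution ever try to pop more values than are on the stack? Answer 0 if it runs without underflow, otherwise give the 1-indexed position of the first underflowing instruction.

7

PUSH 52  [52]
PUSH 7   [52, 7]
DUP      [52, 7, 7]
OVER     [52, 7, 7, 7]
STORE 2  [52, 7, 7]
GT       [52, 0]
ROT  — needs 3 operands, stack has 2 → underflow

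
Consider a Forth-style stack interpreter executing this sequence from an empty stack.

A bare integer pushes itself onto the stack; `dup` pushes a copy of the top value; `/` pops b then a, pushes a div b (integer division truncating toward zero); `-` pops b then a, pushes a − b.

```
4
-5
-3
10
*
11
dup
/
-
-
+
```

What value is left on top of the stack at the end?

30

4   -> 4
-5  -> 4 -5
-3  -> 4 -5 -3
10  -> 4 -5 -3 10
*   -> 4 -5 -30
11  -> 4 -5 -30 11
dup -> 4 -5 -30 11 11
/   -> 4 -5 -30 1
-   -> 4 -5 -31
-   -> 4 26
+   -> 30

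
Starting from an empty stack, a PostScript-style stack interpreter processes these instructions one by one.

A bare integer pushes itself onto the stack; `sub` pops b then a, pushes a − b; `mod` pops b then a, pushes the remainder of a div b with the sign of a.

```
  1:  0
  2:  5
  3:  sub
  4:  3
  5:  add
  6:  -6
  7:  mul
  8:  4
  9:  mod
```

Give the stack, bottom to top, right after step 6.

0    [0]
5    [0, 5]
sub  [-5]
3    [-5, 3]
add  [-2]
-6   [-2, -6]

[-2, -6]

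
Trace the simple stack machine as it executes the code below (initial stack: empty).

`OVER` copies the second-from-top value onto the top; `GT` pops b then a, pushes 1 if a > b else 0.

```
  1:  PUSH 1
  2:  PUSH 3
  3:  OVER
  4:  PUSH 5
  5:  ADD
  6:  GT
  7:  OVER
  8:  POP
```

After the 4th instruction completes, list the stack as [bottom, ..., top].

PUSH 1 → [1]
PUSH 3 → [1, 3]
OVER   → [1, 3, 1]
PUSH 5 → [1, 3, 1, 5]

[1, 3, 1, 5]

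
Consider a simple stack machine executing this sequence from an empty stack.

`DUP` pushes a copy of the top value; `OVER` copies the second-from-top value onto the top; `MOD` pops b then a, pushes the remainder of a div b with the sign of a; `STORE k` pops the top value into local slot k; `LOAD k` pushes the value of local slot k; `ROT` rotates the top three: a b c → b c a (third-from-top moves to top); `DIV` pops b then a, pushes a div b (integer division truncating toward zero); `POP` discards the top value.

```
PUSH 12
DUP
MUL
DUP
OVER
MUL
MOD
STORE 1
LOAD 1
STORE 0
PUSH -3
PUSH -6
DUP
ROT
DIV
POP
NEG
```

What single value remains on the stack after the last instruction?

6

PUSH 12 -> 12
DUP     -> 12 12
MUL     -> 144
DUP     -> 144 144
OVER    -> 144 144 144
MUL     -> 144 20736
MOD     -> 144
STORE 1 -> (empty)
LOAD 1  -> 144
STORE 0 -> (empty)
PUSH -3 -> -3
PUSH -6 -> -3 -6
DUP     -> -3 -6 -6
ROT     -> -6 -6 -3
DIV     -> -6 2
POP     -> -6
NEG     -> 6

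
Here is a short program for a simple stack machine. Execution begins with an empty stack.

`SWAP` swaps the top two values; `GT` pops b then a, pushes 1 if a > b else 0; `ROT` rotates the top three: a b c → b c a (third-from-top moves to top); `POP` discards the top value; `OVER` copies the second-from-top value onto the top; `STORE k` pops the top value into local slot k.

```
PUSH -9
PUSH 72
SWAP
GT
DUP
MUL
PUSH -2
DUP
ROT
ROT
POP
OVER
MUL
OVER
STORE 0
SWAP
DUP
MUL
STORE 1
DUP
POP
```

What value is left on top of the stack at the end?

-2

PUSH -9  -9
PUSH 72  -9 72
SWAP     72 -9
GT       1
DUP      1 1
MUL      1
PUSH -2  1 -2
DUP      1 -2 -2
ROT      -2 -2 1
ROT      -2 1 -2
POP      -2 1
OVER     -2 1 -2
MUL      -2 -2
OVER     -2 -2 -2
STORE 0  -2 -2
SWAP     -2 -2
DUP      -2 -2 -2
MUL      -2 4
STORE 1  -2
DUP      -2 -2
POP      -2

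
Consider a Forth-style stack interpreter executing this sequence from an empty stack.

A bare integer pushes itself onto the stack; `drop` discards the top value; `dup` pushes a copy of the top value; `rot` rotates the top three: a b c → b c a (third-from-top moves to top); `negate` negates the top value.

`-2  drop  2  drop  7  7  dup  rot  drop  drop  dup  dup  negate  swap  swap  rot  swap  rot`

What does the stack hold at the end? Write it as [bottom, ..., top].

[7, -7, 7]

-2     -> [-2]
drop   -> []
2      -> [2]
drop   -> []
7      -> [7]
7      -> [7, 7]
dup    -> [7, 7, 7]
rot    -> [7, 7, 7]
drop   -> [7, 7]
drop   -> [7]
dup    -> [7, 7]
dup    -> [7, 7, 7]
negate -> [7, 7, -7]
swap   -> [7, -7, 7]
swap   -> [7, 7, -7]
rot    -> [7, -7, 7]
swap   -> [7, 7, -7]
rot    -> [7, -7, 7]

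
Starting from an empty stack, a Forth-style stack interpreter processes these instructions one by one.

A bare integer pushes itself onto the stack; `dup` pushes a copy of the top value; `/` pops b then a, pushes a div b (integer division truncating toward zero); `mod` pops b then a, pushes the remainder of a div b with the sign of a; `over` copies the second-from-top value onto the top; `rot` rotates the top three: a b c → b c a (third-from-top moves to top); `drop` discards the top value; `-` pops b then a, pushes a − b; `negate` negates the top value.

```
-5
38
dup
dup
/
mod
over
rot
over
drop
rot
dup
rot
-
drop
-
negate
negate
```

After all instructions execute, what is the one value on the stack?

-5     -> -5
38     -> -5 38
dup    -> -5 38 38
dup    -> -5 38 38 38
/      -> -5 38 1
mod    -> -5 0
over   -> -5 0 -5
rot    -> 0 -5 -5
over   -> 0 -5 -5 -5
drop   -> 0 -5 -5
rot    -> -5 -5 0
dup    -> -5 -5 0 0
rot    -> -5 0 0 -5
-      -> -5 0 5
drop   -> -5 0
-      -> -5
negate -> 5
negate -> -5

-5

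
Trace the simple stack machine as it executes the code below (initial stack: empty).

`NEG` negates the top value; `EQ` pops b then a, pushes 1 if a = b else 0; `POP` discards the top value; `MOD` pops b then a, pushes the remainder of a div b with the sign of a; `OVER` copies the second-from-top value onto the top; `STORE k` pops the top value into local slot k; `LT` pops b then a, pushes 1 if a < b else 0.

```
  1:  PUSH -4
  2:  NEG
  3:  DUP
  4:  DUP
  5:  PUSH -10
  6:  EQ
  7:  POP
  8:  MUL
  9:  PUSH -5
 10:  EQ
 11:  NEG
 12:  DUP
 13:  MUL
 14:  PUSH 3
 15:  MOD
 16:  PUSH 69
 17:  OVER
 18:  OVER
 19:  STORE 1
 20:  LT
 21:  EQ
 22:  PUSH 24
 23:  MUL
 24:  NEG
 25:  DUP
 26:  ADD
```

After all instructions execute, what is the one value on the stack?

-48

PUSH -4  -> [-4]
NEG      -> [4]
DUP      -> [4, 4]
DUP      -> [4, 4, 4]
PUSH -10 -> [4, 4, 4, -10]
EQ       -> [4, 4, 0]
POP      -> [4, 4]
MUL      -> [16]
PUSH -5  -> [16, -5]
EQ       -> [0]
NEG      -> [0]
DUP      -> [0, 0]
MUL      -> [0]
PUSH 3   -> [0, 3]
MOD      -> [0]
PUSH 69  -> [0, 69]
OVER     -> [0, 69, 0]
OVER     -> [0, 69, 0, 69]
STORE 1  -> [0, 69, 0]
LT       -> [0, 0]
EQ       -> [1]
PUSH 24  -> [1, 24]
MUL      -> [24]
NEG      -> [-24]
DUP      -> [-24, -24]
ADD      -> [-48]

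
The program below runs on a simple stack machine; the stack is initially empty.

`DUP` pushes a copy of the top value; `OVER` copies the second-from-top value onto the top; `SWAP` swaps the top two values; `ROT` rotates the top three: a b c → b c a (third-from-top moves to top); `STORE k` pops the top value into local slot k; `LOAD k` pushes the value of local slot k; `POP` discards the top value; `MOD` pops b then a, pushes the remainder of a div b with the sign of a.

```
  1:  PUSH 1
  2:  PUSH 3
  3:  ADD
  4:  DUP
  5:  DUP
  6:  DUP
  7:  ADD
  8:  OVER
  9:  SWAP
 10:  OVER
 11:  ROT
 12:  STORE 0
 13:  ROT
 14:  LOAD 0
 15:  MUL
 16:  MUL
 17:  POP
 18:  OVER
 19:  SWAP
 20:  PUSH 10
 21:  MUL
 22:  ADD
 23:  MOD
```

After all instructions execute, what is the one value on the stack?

4

PUSH 1  -> 1
PUSH 3  -> 1 3
ADD     -> 4
DUP     -> 4 4
DUP     -> 4 4 4
DUP     -> 4 4 4 4
ADD     -> 4 4 8
OVER    -> 4 4 8 4
SWAP    -> 4 4 4 8
OVER    -> 4 4 4 8 4
ROT     -> 4 4 8 4 4
STORE 0 -> 4 4 8 4
ROT     -> 4 8 4 4
LOAD 0  -> 4 8 4 4 4
MUL     -> 4 8 4 16
MUL     -> 4 8 64
POP     -> 4 8
OVER    -> 4 8 4
SWAP    -> 4 4 8
PUSH 10 -> 4 4 8 10
MUL     -> 4 4 80
ADD     -> 4 84
MOD     -> 4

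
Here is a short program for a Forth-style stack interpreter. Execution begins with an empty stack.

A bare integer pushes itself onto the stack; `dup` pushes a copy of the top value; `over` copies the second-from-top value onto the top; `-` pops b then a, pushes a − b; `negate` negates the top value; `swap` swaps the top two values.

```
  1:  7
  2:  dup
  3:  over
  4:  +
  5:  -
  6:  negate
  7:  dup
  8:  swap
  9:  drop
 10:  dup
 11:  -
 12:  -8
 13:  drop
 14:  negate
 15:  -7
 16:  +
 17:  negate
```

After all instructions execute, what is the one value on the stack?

7       [7]
dup     [7, 7]
over    [7, 7, 7]
+       [7, 14]
-       [-7]
negate  [7]
dup     [7, 7]
swap    [7, 7]
drop    [7]
dup     [7, 7]
-       [0]
-8      [0, -8]
drop    [0]
negate  [0]
-7      [0, -7]
+       [-7]
negate  [7]

7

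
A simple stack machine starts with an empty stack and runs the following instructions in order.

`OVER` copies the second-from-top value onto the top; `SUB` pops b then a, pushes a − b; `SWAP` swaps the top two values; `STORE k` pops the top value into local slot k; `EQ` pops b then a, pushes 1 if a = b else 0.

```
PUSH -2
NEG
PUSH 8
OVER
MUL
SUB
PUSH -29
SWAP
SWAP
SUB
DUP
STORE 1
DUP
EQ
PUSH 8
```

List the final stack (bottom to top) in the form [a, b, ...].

[1, 8]

PUSH -2  -> -2
NEG      -> 2
PUSH 8   -> 2 8
OVER     -> 2 8 2
MUL      -> 2 16
SUB      -> -14
PUSH -29 -> -14 -29
SWAP     -> -29 -14
SWAP     -> -14 -29
SUB      -> 15
DUP      -> 15 15
STORE 1  -> 15
DUP      -> 15 15
EQ       -> 1
PUSH 8   -> 1 8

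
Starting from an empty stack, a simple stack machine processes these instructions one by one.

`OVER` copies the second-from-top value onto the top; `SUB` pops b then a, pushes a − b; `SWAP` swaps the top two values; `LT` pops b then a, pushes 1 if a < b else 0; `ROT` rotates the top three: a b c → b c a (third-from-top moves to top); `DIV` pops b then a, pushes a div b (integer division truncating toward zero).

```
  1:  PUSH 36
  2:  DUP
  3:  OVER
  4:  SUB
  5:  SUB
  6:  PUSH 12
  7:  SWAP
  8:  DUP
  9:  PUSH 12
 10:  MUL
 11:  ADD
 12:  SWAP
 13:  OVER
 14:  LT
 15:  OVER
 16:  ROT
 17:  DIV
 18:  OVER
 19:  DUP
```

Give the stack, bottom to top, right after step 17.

[1, 1]

PUSH 36  [36]
DUP      [36, 36]
OVER     [36, 36, 36]
SUB      [36, 0]
SUB      [36]
PUSH 12  [36, 12]
SWAP     [12, 36]
DUP      [12, 36, 36]
PUSH 12  [12, 36, 36, 12]
MUL      [12, 36, 432]
ADD      [12, 468]
SWAP     [468, 12]
OVER     [468, 12, 468]
LT       [468, 1]
OVER     [468, 1, 468]
ROT      [1, 468, 468]
DIV      [1, 1]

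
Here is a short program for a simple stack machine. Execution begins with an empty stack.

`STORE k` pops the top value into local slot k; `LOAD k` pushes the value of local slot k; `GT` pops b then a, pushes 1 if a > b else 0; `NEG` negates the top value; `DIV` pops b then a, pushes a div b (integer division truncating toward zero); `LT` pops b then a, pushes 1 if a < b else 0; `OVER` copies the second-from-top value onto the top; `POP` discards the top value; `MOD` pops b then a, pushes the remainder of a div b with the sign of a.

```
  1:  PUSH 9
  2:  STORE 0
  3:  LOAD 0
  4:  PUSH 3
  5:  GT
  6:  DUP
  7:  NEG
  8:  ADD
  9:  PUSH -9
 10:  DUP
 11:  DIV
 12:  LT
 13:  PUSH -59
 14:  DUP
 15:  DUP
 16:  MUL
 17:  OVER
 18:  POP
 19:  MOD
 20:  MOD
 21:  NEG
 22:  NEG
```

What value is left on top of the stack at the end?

1

PUSH 9   : 9
STORE 0  : (empty)
LOAD 0   : 9
PUSH 3   : 9 3
GT       : 1
DUP      : 1 1
NEG      : 1 -1
ADD      : 0
PUSH -9  : 0 -9
DUP      : 0 -9 -9
DIV      : 0 1
LT       : 1
PUSH -59 : 1 -59
DUP      : 1 -59 -59
DUP      : 1 -59 -59 -59
MUL      : 1 -59 3481
OVER     : 1 -59 3481 -59
POP      : 1 -59 3481
MOD      : 1 -59
MOD      : 1
NEG      : -1
NEG      : 1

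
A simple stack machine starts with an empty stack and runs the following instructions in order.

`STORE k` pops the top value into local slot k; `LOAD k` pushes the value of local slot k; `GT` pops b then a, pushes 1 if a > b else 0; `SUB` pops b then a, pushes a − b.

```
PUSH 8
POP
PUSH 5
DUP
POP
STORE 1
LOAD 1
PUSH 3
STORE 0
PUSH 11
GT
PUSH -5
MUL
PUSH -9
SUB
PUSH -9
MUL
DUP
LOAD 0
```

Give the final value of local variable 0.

PUSH 8  -> 8
POP     -> (empty)
PUSH 5  -> 5
DUP     -> 5 5
POP     -> 5
STORE 1 -> (empty)
LOAD 1  -> 5
PUSH 3  -> 5 3
STORE 0 -> 5
PUSH 11 -> 5 11
GT      -> 0
PUSH -5 -> 0 -5
MUL     -> 0
PUSH -9 -> 0 -9
SUB     -> 9
PUSH -9 -> 9 -9
MUL     -> -81
DUP     -> -81 -81
LOAD 0  -> -81 -81 3

3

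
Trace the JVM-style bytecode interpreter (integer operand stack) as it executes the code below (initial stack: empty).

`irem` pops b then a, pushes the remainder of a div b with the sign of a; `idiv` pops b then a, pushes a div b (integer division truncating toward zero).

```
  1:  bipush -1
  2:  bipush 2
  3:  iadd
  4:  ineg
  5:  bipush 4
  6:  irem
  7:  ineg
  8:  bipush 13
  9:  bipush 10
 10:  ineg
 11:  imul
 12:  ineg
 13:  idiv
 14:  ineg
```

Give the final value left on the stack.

0

bipush -1 -> [-1]
bipush 2  -> [-1, 2]
iadd      -> [1]
ineg      -> [-1]
bipush 4  -> [-1, 4]
irem      -> [-1]
ineg      -> [1]
bipush 13 -> [1, 13]
bipush 10 -> [1, 13, 10]
ineg      -> [1, 13, -10]
imul      -> [1, -130]
ineg      -> [1, 130]
idiv      -> [0]
ineg      -> [0]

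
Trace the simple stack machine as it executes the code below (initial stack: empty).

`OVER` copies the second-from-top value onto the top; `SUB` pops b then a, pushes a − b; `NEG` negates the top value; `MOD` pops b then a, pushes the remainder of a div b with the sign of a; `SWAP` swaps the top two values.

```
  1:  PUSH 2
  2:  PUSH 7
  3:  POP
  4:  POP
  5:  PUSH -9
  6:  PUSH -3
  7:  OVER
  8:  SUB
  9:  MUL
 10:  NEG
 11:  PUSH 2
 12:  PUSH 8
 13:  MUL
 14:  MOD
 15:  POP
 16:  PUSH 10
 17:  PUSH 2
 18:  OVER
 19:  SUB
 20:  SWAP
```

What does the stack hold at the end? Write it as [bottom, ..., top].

[-8, 10]

PUSH 2  : 2
PUSH 7  : 2 7
POP     : 2
POP     : (empty)
PUSH -9 : -9
PUSH -3 : -9 -3
OVER    : -9 -3 -9
SUB     : -9 6
MUL     : -54
NEG     : 54
PUSH 2  : 54 2
PUSH 8  : 54 2 8
MUL     : 54 16
MOD     : 6
POP     : (empty)
PUSH 10 : 10
PUSH 2  : 10 2
OVER    : 10 2 10
SUB     : 10 -8
SWAP    : -8 10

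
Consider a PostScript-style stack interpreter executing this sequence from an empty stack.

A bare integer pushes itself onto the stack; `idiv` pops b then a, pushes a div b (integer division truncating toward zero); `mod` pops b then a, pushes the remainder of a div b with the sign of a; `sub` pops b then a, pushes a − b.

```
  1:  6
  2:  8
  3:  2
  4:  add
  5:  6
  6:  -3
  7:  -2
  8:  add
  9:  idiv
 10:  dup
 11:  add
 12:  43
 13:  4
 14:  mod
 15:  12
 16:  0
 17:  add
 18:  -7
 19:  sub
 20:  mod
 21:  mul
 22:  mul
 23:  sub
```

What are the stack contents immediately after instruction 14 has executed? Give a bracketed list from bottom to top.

6     [6]
8     [6, 8]
2     [6, 8, 2]
add   [6, 10]
6     [6, 10, 6]
-3    [6, 10, 6, -3]
-2    [6, 10, 6, -3, -2]
add   [6, 10, 6, -5]
idiv  [6, 10, -1]
dup   [6, 10, -1, -1]
add   [6, 10, -2]
43    [6, 10, -2, 43]
4     [6, 10, -2, 43, 4]
mod   [6, 10, -2, 3]

[6, 10, -2, 3]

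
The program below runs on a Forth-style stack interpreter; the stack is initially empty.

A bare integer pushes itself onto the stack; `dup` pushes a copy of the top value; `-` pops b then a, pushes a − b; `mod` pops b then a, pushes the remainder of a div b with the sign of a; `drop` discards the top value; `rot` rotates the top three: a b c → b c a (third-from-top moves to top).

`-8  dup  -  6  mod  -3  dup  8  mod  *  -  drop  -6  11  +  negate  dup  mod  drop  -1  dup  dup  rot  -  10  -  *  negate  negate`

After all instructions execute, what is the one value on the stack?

10

-8     -> -8
dup    -> -8 -8
-      -> 0
6      -> 0 6
mod    -> 0
-3     -> 0 -3
dup    -> 0 -3 -3
8      -> 0 -3 -3 8
mod    -> 0 -3 -3
*      -> 0 9
-      -> -9
drop   -> (empty)
-6     -> -6
11     -> -6 11
+      -> 5
negate -> -5
dup    -> -5 -5
mod    -> 0
drop   -> (empty)
-1     -> -1
dup    -> -1 -1
dup    -> -1 -1 -1
rot    -> -1 -1 -1
-      -> -1 0
10     -> -1 0 10
-      -> -1 -10
*      -> 10
negate -> -10
negate -> 10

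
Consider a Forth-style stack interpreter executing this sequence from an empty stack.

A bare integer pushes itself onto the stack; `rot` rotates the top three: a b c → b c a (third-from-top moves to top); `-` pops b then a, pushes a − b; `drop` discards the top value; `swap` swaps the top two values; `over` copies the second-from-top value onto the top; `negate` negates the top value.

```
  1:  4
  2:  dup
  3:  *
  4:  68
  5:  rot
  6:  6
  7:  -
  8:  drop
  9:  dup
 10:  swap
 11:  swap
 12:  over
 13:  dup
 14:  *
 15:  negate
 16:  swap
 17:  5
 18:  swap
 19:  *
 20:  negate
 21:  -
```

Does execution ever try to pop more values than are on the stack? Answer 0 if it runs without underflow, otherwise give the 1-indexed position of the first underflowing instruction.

4   : 4
dup : 4 4
*   : 16
68  : 16 68
rot  — needs 3 operands, stack has 2 → underflow

5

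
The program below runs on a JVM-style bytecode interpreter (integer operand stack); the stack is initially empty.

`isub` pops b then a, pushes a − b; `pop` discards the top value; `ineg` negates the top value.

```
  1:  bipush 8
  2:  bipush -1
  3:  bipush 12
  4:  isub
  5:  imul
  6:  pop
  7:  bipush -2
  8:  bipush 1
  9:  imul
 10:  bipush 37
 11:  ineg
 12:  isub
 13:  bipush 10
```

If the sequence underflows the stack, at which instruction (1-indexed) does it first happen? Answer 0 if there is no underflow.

0

bipush 8  → [8]
bipush -1 → [8, -1]
bipush 12 → [8, -1, 12]
isub      → [8, -13]
imul      → [-104]
pop       → []
bipush -2 → [-2]
bipush 1  → [-2, 1]
imul      → [-2]
bipush 37 → [-2, 37]
ineg      → [-2, -37]
isub      → [35]
bipush 10 → [35, 10]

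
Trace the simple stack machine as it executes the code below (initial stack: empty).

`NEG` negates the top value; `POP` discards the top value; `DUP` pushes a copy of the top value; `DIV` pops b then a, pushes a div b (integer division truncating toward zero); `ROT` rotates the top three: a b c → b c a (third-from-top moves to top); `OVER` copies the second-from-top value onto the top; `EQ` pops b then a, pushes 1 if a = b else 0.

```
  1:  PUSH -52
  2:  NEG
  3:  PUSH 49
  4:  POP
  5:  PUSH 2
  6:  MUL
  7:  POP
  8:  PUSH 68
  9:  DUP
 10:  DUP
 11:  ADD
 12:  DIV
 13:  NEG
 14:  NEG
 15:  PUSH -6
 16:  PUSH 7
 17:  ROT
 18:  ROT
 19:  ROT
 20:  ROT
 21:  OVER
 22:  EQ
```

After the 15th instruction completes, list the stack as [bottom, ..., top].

PUSH -52 -> -52
NEG      -> 52
PUSH 49  -> 52 49
POP      -> 52
PUSH 2   -> 52 2
MUL      -> 104
POP      -> (empty)
PUSH 68  -> 68
DUP      -> 68 68
DUP      -> 68 68 68
ADD      -> 68 136
DIV      -> 0
NEG      -> 0
NEG      -> 0
PUSH -6  -> 0 -6

[0, -6]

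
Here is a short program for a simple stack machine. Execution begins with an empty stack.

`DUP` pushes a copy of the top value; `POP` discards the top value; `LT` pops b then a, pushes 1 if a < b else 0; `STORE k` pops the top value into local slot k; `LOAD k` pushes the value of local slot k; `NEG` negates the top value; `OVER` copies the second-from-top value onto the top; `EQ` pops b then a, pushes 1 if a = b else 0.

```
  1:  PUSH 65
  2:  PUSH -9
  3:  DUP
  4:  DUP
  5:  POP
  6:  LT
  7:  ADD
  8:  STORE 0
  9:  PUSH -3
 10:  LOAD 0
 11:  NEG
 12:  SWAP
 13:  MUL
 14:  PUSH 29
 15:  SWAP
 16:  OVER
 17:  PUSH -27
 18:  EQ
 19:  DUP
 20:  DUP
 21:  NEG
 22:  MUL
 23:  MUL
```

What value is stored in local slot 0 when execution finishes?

65

PUSH 65  -> 65
PUSH -9  -> 65 -9
DUP      -> 65 -9 -9
DUP      -> 65 -9 -9 -9
POP      -> 65 -9 -9
LT       -> 65 0
ADD      -> 65
STORE 0  -> (empty)
PUSH -3  -> -3
LOAD 0   -> -3 65
NEG      -> -3 -65
SWAP     -> -65 -3
MUL      -> 195
PUSH 29  -> 195 29
SWAP     -> 29 195
OVER     -> 29 195 29
PUSH -27 -> 29 195 29 -27
EQ       -> 29 195 0
DUP      -> 29 195 0 0
DUP      -> 29 195 0 0 0
NEG      -> 29 195 0 0 0
MUL      -> 29 195 0 0
MUL      -> 29 195 0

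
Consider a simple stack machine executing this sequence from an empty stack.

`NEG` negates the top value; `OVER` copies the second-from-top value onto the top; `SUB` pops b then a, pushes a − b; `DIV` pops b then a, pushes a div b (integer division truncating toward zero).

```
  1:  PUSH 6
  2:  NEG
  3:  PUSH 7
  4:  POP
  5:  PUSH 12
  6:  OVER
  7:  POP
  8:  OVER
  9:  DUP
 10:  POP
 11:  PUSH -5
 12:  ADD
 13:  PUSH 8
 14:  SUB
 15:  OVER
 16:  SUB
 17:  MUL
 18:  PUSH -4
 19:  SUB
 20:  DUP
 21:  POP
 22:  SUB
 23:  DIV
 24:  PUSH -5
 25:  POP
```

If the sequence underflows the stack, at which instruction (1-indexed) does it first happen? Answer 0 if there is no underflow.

PUSH 6  -> [6]
NEG     -> [-6]
PUSH 7  -> [-6, 7]
POP     -> [-6]
PUSH 12 -> [-6, 12]
OVER    -> [-6, 12, -6]
POP     -> [-6, 12]
OVER    -> [-6, 12, -6]
DUP     -> [-6, 12, -6, -6]
POP     -> [-6, 12, -6]
PUSH -5 -> [-6, 12, -6, -5]
ADD     -> [-6, 12, -11]
PUSH 8  -> [-6, 12, -11, 8]
SUB     -> [-6, 12, -19]
OVER    -> [-6, 12, -19, 12]
SUB     -> [-6, 12, -31]
MUL     -> [-6, -372]
PUSH -4 -> [-6, -372, -4]
SUB     -> [-6, -368]
DUP     -> [-6, -368, -368]
POP     -> [-6, -368]
SUB     -> [362]
DIV  — needs 2 operands, stack has 1 → underflow

23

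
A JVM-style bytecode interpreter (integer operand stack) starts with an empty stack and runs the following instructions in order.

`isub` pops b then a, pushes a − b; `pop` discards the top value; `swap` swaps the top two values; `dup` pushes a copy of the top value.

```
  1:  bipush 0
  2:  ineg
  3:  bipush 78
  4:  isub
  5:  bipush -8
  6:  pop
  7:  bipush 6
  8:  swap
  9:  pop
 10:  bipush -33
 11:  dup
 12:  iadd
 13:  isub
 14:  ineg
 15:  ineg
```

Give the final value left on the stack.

72

bipush 0    0
ineg        0
bipush 78   0 78
isub        -78
bipush -8   -78 -8
pop         -78
bipush 6    -78 6
swap        6 -78
pop         6
bipush -33  6 -33
dup         6 -33 -33
iadd        6 -66
isub        72
ineg        -72
ineg        72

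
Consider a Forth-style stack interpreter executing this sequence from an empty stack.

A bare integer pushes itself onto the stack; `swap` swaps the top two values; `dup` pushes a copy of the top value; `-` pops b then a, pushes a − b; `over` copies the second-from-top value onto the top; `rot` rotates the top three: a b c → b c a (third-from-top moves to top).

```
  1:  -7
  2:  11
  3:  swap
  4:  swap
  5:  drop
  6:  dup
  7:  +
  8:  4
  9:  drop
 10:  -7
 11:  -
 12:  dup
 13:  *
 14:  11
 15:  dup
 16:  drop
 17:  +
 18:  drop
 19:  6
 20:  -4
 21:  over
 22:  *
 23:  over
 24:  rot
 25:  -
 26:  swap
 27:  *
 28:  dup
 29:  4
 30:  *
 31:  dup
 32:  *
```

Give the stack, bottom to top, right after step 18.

-7   : [-7]
11   : [-7, 11]
swap : [11, -7]
swap : [-7, 11]
drop : [-7]
dup  : [-7, -7]
+    : [-14]
4    : [-14, 4]
drop : [-14]
-7   : [-14, -7]
-    : [-7]
dup  : [-7, -7]
*    : [49]
11   : [49, 11]
dup  : [49, 11, 11]
drop : [49, 11]
+    : [60]
drop : []

[]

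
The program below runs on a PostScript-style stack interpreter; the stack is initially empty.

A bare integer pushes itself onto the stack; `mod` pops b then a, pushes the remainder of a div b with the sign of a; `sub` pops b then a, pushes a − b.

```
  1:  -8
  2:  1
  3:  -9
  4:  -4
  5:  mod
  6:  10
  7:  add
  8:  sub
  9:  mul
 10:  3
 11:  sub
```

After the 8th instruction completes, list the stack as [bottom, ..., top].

-8  : [-8]
1   : [-8, 1]
-9  : [-8, 1, -9]
-4  : [-8, 1, -9, -4]
mod : [-8, 1, -1]
10  : [-8, 1, -1, 10]
add : [-8, 1, 9]
sub : [-8, -8]

[-8, -8]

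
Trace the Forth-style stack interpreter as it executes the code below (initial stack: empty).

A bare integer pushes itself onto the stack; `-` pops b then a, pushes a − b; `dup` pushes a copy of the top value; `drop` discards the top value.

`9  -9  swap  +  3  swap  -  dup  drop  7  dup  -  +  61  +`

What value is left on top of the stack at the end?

9     [9]
-9    [9, -9]
swap  [-9, 9]
+     [0]
3     [0, 3]
swap  [3, 0]
-     [3]
dup   [3, 3]
drop  [3]
7     [3, 7]
dup   [3, 7, 7]
-     [3, 0]
+     [3]
61    [3, 61]
+     [64]

64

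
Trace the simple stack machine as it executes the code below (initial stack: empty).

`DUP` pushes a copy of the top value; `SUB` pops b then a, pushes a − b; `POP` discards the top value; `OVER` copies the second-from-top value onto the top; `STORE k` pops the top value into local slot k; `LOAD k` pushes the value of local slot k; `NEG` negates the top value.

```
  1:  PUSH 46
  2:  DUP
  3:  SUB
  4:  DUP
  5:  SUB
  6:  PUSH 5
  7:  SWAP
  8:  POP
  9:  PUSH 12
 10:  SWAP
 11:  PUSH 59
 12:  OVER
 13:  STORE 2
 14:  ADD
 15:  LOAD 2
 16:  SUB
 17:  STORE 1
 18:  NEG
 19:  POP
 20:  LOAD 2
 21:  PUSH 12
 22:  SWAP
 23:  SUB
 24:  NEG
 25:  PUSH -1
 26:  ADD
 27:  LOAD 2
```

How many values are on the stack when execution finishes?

2

PUSH 46 -> 46
DUP     -> 46 46
SUB     -> 0
DUP     -> 0 0
SUB     -> 0
PUSH 5  -> 0 5
SWAP    -> 5 0
POP     -> 5
PUSH 12 -> 5 12
SWAP    -> 12 5
PUSH 59 -> 12 5 59
OVER    -> 12 5 59 5
STORE 2 -> 12 5 59
ADD     -> 12 64
LOAD 2  -> 12 64 5
SUB     -> 12 59
STORE 1 -> 12
NEG     -> -12
POP     -> (empty)
LOAD 2  -> 5
PUSH 12 -> 5 12
SWAP    -> 12 5
SUB     -> 7
NEG     -> -7
PUSH -1 -> -7 -1
ADD     -> -8
LOAD 2  -> -8 5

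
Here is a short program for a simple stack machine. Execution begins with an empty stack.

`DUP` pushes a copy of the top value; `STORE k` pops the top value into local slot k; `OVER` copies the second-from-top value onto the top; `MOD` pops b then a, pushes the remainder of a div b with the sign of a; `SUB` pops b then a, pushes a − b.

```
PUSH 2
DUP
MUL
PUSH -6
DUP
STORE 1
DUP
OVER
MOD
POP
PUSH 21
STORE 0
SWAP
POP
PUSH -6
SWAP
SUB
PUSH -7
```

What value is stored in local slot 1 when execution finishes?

-6

PUSH 2  → 2
DUP     → 2 2
MUL     → 4
PUSH -6 → 4 -6
DUP     → 4 -6 -6
STORE 1 → 4 -6
DUP     → 4 -6 -6
OVER    → 4 -6 -6 -6
MOD     → 4 -6 0
POP     → 4 -6
PUSH 21 → 4 -6 21
STORE 0 → 4 -6
SWAP    → -6 4
POP     → -6
PUSH -6 → -6 -6
SWAP    → -6 -6
SUB     → 0
PUSH -7 → 0 -7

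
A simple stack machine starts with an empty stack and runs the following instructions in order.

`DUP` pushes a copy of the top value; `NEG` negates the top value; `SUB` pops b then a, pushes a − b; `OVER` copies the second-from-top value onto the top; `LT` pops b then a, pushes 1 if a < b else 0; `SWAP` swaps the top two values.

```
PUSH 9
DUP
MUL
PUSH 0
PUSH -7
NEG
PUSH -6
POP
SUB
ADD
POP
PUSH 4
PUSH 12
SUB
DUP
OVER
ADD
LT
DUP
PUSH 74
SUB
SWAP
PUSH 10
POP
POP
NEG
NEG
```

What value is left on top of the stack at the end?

-74

PUSH 9  → [9]
DUP     → [9, 9]
MUL     → [81]
PUSH 0  → [81, 0]
PUSH -7 → [81, 0, -7]
NEG     → [81, 0, 7]
PUSH -6 → [81, 0, 7, -6]
POP     → [81, 0, 7]
SUB     → [81, -7]
ADD     → [74]
POP     → []
PUSH 4  → [4]
PUSH 12 → [4, 12]
SUB     → [-8]
DUP     → [-8, -8]
OVER    → [-8, -8, -8]
ADD     → [-8, -16]
LT      → [0]
DUP     → [0, 0]
PUSH 74 → [0, 0, 74]
SUB     → [0, -74]
SWAP    → [-74, 0]
PUSH 10 → [-74, 0, 10]
POP     → [-74, 0]
POP     → [-74]
NEG     → [74]
NEG     → [-74]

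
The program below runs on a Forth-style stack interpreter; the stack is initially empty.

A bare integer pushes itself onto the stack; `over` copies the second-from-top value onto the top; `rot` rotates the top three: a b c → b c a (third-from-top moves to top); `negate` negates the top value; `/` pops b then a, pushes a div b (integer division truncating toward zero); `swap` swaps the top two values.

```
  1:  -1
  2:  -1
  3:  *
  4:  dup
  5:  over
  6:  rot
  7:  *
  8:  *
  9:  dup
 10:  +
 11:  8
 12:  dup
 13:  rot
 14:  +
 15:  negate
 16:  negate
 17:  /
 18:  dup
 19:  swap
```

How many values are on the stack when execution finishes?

-1     → -1
-1     → -1 -1
*      → 1
dup    → 1 1
over   → 1 1 1
rot    → 1 1 1
*      → 1 1
*      → 1
dup    → 1 1
+      → 2
8      → 2 8
dup    → 2 8 8
rot    → 8 8 2
+      → 8 10
negate → 8 -10
negate → 8 10
/      → 0
dup    → 0 0
swap   → 0 0

2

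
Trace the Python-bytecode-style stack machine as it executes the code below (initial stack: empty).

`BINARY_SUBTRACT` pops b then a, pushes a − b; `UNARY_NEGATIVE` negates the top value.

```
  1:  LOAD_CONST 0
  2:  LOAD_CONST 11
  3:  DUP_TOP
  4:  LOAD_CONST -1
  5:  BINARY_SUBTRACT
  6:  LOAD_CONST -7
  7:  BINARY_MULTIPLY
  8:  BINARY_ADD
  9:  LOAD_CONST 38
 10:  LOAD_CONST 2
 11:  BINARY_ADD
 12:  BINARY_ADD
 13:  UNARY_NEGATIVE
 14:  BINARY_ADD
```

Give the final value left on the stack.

33

LOAD_CONST 0    → [0]
LOAD_CONST 11   → [0, 11]
DUP_TOP         → [0, 11, 11]
LOAD_CONST -1   → [0, 11, 11, -1]
BINARY_SUBTRACT → [0, 11, 12]
LOAD_CONST -7   → [0, 11, 12, -7]
BINARY_MULTIPLY → [0, 11, -84]
BINARY_ADD      → [0, -73]
LOAD_CONST 38   → [0, -73, 38]
LOAD_CONST 2    → [0, -73, 38, 2]
BINARY_ADD      → [0, -73, 40]
BINARY_ADD      → [0, -33]
UNARY_NEGATIVE  → [0, 33]
BINARY_ADD      → [33]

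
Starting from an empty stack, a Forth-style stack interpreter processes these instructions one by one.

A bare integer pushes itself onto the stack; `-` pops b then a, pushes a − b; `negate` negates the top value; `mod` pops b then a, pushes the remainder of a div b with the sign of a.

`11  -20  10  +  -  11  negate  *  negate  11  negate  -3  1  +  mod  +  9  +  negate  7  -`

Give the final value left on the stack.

11      11
-20     11 -20
10      11 -20 10
+       11 -10
-       21
11      21 11
negate  21 -11
*       -231
negate  231
11      231 11
negate  231 -11
-3      231 -11 -3
1       231 -11 -3 1
+       231 -11 -2
mod     231 -1
+       230
9       230 9
+       239
negate  -239
7       -239 7
-       -246

-246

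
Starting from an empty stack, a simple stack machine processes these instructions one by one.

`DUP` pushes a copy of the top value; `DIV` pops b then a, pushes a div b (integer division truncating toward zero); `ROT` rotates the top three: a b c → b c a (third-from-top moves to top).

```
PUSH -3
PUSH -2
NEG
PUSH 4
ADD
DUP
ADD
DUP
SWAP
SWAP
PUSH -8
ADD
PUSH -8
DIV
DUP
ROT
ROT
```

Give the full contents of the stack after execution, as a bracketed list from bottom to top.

PUSH -3  -3
PUSH -2  -3 -2
NEG      -3 2
PUSH 4   -3 2 4
ADD      -3 6
DUP      -3 6 6
ADD      -3 12
DUP      -3 12 12
SWAP     -3 12 12
SWAP     -3 12 12
PUSH -8  -3 12 12 -8
ADD      -3 12 4
PUSH -8  -3 12 4 -8
DIV      -3 12 0
DUP      -3 12 0 0
ROT      -3 0 0 12
ROT      -3 0 12 0

[-3, 0, 12, 0]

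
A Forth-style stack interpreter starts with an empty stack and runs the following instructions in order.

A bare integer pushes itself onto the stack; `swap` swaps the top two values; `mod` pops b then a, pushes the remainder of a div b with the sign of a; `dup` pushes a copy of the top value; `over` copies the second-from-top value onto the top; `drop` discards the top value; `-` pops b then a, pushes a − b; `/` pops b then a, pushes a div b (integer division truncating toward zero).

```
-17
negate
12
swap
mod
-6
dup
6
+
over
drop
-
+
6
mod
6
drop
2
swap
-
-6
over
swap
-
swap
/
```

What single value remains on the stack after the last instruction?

4

-17    -> [-17]
negate -> [17]
12     -> [17, 12]
swap   -> [12, 17]
mod    -> [12]
-6     -> [12, -6]
dup    -> [12, -6, -6]
6      -> [12, -6, -6, 6]
+      -> [12, -6, 0]
over   -> [12, -6, 0, -6]
drop   -> [12, -6, 0]
-      -> [12, -6]
+      -> [6]
6      -> [6, 6]
mod    -> [0]
6      -> [0, 6]
drop   -> [0]
2      -> [0, 2]
swap   -> [2, 0]
-      -> [2]
-6     -> [2, -6]
over   -> [2, -6, 2]
swap   -> [2, 2, -6]
-      -> [2, 8]
swap   -> [8, 2]
/      -> [4]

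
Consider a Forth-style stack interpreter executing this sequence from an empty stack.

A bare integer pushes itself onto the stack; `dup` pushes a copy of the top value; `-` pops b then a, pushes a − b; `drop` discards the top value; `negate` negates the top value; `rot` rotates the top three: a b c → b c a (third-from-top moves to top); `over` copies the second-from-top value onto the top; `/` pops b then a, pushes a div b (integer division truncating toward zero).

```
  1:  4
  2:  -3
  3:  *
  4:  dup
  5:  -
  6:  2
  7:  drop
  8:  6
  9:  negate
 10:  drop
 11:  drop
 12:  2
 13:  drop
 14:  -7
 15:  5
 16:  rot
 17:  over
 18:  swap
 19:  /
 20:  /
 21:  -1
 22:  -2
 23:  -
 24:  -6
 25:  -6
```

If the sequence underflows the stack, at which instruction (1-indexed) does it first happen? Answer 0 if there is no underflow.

4       [4]
-3      [4, -3]
*       [-12]
dup     [-12, -12]
-       [0]
2       [0, 2]
drop    [0]
6       [0, 6]
negate  [0, -6]
drop    [0]
drop    []
2       [2]
drop    []
-7      [-7]
5       [-7, 5]
rot  — needs 3 operands, stack has 2 → underflow

16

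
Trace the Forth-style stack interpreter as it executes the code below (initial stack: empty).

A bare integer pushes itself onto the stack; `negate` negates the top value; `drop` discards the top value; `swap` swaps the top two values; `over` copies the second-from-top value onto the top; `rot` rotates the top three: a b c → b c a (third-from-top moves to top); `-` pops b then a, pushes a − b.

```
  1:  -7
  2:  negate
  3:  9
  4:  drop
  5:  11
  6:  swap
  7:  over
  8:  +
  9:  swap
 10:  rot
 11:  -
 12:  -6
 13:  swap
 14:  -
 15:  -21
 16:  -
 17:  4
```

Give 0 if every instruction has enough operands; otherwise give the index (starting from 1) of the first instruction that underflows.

-7     → -7
negate → 7
9      → 7 9
drop   → 7
11     → 7 11
swap   → 11 7
over   → 11 7 11
+      → 11 18
swap   → 18 11
rot  — needs 3 operands, stack has 2 → underflow

10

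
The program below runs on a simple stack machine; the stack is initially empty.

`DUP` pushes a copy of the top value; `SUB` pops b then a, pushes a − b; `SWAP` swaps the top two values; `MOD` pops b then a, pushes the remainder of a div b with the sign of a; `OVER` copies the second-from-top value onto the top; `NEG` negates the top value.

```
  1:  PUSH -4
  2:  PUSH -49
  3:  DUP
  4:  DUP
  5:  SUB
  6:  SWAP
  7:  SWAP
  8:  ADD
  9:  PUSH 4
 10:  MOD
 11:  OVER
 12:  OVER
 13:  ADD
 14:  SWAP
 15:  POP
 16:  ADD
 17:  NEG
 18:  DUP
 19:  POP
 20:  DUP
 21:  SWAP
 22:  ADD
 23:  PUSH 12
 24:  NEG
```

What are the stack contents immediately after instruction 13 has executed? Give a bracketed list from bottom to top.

PUSH -4  : [-4]
PUSH -49 : [-4, -49]
DUP      : [-4, -49, -49]
DUP      : [-4, -49, -49, -49]
SUB      : [-4, -49, 0]
SWAP     : [-4, 0, -49]
SWAP     : [-4, -49, 0]
ADD      : [-4, -49]
PUSH 4   : [-4, -49, 4]
MOD      : [-4, -1]
OVER     : [-4, -1, -4]
OVER     : [-4, -1, -4, -1]
ADD      : [-4, -1, -5]

[-4, -1, -5]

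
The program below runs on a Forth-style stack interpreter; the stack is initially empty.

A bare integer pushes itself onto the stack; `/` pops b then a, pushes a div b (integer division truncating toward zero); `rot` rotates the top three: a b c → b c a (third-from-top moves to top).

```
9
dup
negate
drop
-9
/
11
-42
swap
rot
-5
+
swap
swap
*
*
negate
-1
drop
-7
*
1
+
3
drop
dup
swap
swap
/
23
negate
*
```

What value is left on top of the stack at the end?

-23

9      : [9]
dup    : [9, 9]
negate : [9, -9]
drop   : [9]
-9     : [9, -9]
/      : [-1]
11     : [-1, 11]
-42    : [-1, 11, -42]
swap   : [-1, -42, 11]
rot    : [-42, 11, -1]
-5     : [-42, 11, -1, -5]
+      : [-42, 11, -6]
swap   : [-42, -6, 11]
swap   : [-42, 11, -6]
*      : [-42, -66]
*      : [2772]
negate : [-2772]
-1     : [-2772, -1]
drop   : [-2772]
-7     : [-2772, -7]
*      : [19404]
1      : [19404, 1]
+      : [19405]
3      : [19405, 3]
drop   : [19405]
dup    : [19405, 19405]
swap   : [19405, 19405]
swap   : [19405, 19405]
/      : [1]
23     : [1, 23]
negate : [1, -23]
*      : [-23]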